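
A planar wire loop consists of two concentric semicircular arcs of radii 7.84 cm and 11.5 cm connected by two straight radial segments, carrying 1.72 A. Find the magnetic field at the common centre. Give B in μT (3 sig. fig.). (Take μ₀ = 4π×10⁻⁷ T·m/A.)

B ≈ 2.19 μT

The radial connectors point toward the centre, so dl × r̂ = 0 and they contribute nothing.
Each semicircle gives μ₀I/(4R): inner arc 6.89×10⁻⁶ T, outer arc 4.70×10⁻⁶ T.
The two arcs carry current in opposite angular senses, so their fields oppose: B = |6.89×10⁻⁶ − 4.70×10⁻⁶| = 2.19×10⁻⁶ T.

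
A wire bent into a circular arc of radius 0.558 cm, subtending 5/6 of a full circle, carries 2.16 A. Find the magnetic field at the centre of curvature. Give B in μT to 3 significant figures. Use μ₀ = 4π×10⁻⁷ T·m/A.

The Biot–Savart field of a circular arc at its centre is B = μ₀Iφ/(4πR), with φ = 5.236 rad.
B = (4π×10⁻⁷ × 2.16 × 5.236) / (4π × 0.00558) = 2.03×10⁻⁴ T.

B ≈ 203 μT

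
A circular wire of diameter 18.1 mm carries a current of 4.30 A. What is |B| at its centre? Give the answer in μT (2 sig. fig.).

At the centre of a circular loop the Biot–Savart law gives B = μ₀I/(2R) (so R = 0.00905 m).
B = (4π×10⁻⁷ × 4.30) / (2 × 0.00905) = 2.99×10⁻⁴ T.

B ≈ 300 μT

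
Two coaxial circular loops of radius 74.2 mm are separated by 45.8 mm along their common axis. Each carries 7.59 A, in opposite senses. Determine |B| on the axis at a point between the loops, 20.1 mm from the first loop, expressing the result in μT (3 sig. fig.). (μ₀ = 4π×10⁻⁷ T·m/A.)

Each loop contributes B = μ₀IR²/[2(R²+z²)^(3/2)] on the axis, with z measured from that loop.
Loop 1 (z = 0.0201 m): B₁ = 5.78×10⁻⁵ T. Loop 2 (z = 0.0257 m): B₂ = 5.42×10⁻⁵ T.
The fields oppose: B = |B₁ − B₂| = 3.57×10⁻⁶ T.

B ≈ 3.57 μT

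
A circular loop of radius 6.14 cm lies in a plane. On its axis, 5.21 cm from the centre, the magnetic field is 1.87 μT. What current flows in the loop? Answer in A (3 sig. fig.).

I ≈ 0.412 A

On the axis of a loop, B = μ₀IR²/[2(R²+z²)^(3/2)], so I = 2B(R²+z²)^(3/2)/(μ₀R²).
R² + z² = 0.00377 + 0.002714 = 0.006484 m²; raised to 3/2 gives 5.22×10⁻⁴ m³.
I = 2 × 1.87×10⁻⁶ × 5.22×10⁻⁴ / (1.26×10⁻⁶ × 0.00377) = 0.412 A.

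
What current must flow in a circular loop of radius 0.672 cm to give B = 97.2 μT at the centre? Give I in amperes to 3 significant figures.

I ≈ 1.04 A

At the centre of a circular loop B = μ₀I/(2R), so I = 2RB/μ₀.
With R = 0.00672 m, I = 2 × 0.00672 × 9.72×10⁻⁵ / (4π×10⁻⁷) = 1.04 A.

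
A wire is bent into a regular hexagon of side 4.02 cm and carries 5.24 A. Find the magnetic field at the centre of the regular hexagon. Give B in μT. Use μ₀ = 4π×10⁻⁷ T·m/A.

B ≈ 90.3 μT

Each side is a finite straight segment at perpendicular distance d = a/(2 tan(π/6)) = 0.03481 m from the centre, with end-angles ±π/6.
One side contributes B₁ = (μ₀I/4πd)·2 sin(π/6) = 1.51×10⁻⁵ T.
All 6 sides add in the same direction: B = 6 × 1.51×10⁻⁵ = 9.03×10⁻⁵ T.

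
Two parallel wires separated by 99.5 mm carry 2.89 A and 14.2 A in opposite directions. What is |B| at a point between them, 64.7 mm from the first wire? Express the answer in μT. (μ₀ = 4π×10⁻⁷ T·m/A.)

B ≈ 90.5 μT

Each long wire gives B = μ₀I/(2πd). Distances are d₁ = 0.0647 m and d₂ = 0.0348 m.
B₁ = 8.93×10⁻⁶ T, B₂ = 8.16×10⁻⁵ T.
Between antiparallel currents both contributions point the same way, so they add. B = B₁ + B₂ = 8.93×10⁻⁶ + 8.16×10⁻⁵ = 9.05×10⁻⁵ T.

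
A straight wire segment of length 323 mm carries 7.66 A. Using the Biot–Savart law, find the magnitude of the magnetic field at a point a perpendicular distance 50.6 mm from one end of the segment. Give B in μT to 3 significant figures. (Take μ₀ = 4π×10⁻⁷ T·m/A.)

B ≈ 15.0 μT

For a finite straight segment, B = (μ₀I/4πd)(sinθ₁ + sinθ₂), where θ₁, θ₂ are the angles from the perpendicular to each end.
The perpendicular foot is at one end, so the two end-offsets along the wire are 0 and L = 0.323 m.
sinθ₁ = 0/√(0²+0.0506²) = 0.0000; sinθ₂ = 0.323/√(0.323²+0.0506²) = 0.9880.
B = (4π×10⁻⁷ × 7.66) / (4π × 0.0506) × (0.0000 + 0.9880) = 1.50×10⁻⁵ T.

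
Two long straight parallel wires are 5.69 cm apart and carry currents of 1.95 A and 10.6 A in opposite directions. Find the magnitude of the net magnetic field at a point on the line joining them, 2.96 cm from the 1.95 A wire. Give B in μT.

B ≈ 90.8 μT

Each long wire gives B = μ₀I/(2πd). Distances are d₁ = 0.0296 m and d₂ = 0.0273 m.
B₁ = 1.32×10⁻⁵ T, B₂ = 7.77×10⁻⁵ T.
Between antiparallel currents both contributions point the same way, so they add. B = B₁ + B₂ = 1.32×10⁻⁵ + 7.77×10⁻⁵ = 9.08×10⁻⁵ T.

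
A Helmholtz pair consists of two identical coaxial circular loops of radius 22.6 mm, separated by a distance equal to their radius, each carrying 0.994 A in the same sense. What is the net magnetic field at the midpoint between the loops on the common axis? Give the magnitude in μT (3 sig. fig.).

B ≈ 39.5 μT

Each loop contributes B = μ₀IR²/[2(R²+z²)^(3/2)] on the axis, with z measured from that loop.
Loop 1 (z = 0.0113 m): B₁ = 1.98×10⁻⁵ T. Loop 2 (z = 0.0113 m): B₂ = 1.98×10⁻⁵ T.
The fields add: B = B₁ + B₂ = 3.95×10⁻⁵ T.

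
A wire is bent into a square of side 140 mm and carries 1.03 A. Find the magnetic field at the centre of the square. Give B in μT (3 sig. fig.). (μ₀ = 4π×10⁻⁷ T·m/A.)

B ≈ 8.32 μT

Each side is a finite straight segment at perpendicular distance d = a/(2 tan(π/4)) = 0.07 m from the centre, with end-angles ±π/4.
One side contributes B₁ = (μ₀I/4πd)·2 sin(π/4) = 2.08×10⁻⁶ T.
All 4 sides add in the same direction: B = 4 × 2.08×10⁻⁶ = 8.32×10⁻⁶ T.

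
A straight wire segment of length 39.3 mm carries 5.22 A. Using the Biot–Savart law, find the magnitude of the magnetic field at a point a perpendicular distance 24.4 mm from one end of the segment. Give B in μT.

B ≈ 18.2 μT

For a finite straight segment, B = (μ₀I/4πd)(sinθ₁ + sinθ₂), where θ₁, θ₂ are the angles from the perpendicular to each end.
The perpendicular foot is at one end, so the two end-offsets along the wire are 0 and L = 0.0393 m.
sinθ₁ = 0/√(0²+0.0244²) = 0.0000; sinθ₂ = 0.0393/√(0.0393²+0.0244²) = 0.8496.
B = (4π×10⁻⁷ × 5.22) / (4π × 0.0244) × (0.0000 + 0.8496) = 1.82×10⁻⁵ T.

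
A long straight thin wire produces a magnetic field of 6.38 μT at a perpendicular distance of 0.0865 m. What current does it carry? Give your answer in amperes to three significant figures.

I ≈ 2.76 A

For a long straight wire B = μ₀I/(2πd), so I = 2πdB/μ₀.
I = 2π × 0.0865 × 6.38×10⁻⁶ / (4π×10⁻⁷) = 2.76 A.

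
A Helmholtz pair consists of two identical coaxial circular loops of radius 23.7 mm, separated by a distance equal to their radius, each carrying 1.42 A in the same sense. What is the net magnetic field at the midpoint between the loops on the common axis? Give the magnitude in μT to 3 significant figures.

B ≈ 53.9 μT

Each loop contributes B = μ₀IR²/[2(R²+z²)^(3/2)] on the axis, with z measured from that loop.
Loop 1 (z = 0.01185 m): B₁ = 2.69×10⁻⁵ T. Loop 2 (z = 0.01185 m): B₂ = 2.69×10⁻⁵ T.
The fields add: B = B₁ + B₂ = 5.39×10⁻⁵ T.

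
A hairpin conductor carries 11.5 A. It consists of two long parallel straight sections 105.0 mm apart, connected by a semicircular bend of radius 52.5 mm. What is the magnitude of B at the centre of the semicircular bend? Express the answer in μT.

B ≈ 113 μT

The semicircular arc contributes B_arc = μ₀I·π/(4πR) = μ₀I/(4R) = 6.88×10⁻⁵ T.
Each semi-infinite lead is at perpendicular distance R = 0.0525 m from the centre, with the perpendicular foot at its near end, so it contributes μ₀I/(4πR); both point the same way, together 4.38×10⁻⁵ T.
Arc and leads all point the same direction: B = 6.88×10⁻⁵ + 4.38×10⁻⁵ = 1.13×10⁻⁴ T.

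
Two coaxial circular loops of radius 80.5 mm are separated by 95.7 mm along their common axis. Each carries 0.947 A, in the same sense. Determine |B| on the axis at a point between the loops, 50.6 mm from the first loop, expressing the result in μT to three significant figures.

B ≈ 9.39 μT

Each loop contributes B = μ₀IR²/[2(R²+z²)^(3/2)] on the axis, with z measured from that loop.
Loop 1 (z = 0.0506 m): B₁ = 4.49×10⁻⁶ T. Loop 2 (z = 0.0451 m): B₂ = 4.91×10⁻⁶ T.
The fields add: B = B₁ + B₂ = 9.39×10⁻⁶ T.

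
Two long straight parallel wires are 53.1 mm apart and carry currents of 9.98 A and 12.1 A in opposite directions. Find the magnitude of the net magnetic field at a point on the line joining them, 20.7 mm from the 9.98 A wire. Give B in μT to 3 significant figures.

Each long wire gives B = μ₀I/(2πd). Distances are d₁ = 0.0207 m and d₂ = 0.0324 m.
B₁ = 9.64×10⁻⁵ T, B₂ = 7.47×10⁻⁵ T.
Between antiparallel currents both contributions point the same way, so they add. B = B₁ + B₂ = 9.64×10⁻⁵ + 7.47×10⁻⁵ = 1.71×10⁻⁴ T.

B ≈ 171 μT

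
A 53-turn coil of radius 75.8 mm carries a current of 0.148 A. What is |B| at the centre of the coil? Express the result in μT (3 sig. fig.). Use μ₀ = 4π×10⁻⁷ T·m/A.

For an N-turn flat coil, B = Nμ₀I/(2R) with R = 0.0758 m.
B = 53 × 1.23×10⁻⁶ T = 6.50×10⁻⁵ T.

B ≈ 65.0 μT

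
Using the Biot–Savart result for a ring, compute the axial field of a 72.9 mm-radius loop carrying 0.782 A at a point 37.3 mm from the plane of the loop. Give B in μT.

On the axis of a circular loop, B = μ₀IR² / [2(R²+z²)^(3/2)].
R² + z² = (0.0729)² + (0.0373)² = 0.006706 m², and (R²+z²)^(3/2) = 5.49×10⁻⁴ m³.
B = (4π×10⁻⁷ × 0.782 × 0.005314) / (2 × 5.49×10⁻⁴) = 4.76×10⁻⁶ T.

B ≈ 4.76 μT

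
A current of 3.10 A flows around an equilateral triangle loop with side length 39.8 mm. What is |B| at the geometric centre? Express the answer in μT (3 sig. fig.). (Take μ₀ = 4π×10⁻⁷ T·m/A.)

B ≈ 140 μT

Each side is a finite straight segment at perpendicular distance d = a/(2 tan(π/3)) = 0.01149 m from the centre, with end-angles ±π/3.
One side contributes B₁ = (μ₀I/4πd)·2 sin(π/3) = 4.67×10⁻⁵ T.
All 3 sides add in the same direction: B = 3 × 4.67×10⁻⁵ = 1.40×10⁻⁴ T.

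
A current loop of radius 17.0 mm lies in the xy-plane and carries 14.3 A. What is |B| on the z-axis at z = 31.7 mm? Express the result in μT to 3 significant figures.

On the axis of a circular loop, B = μ₀IR² / [2(R²+z²)^(3/2)].
R² + z² = (0.017)² + (0.0317)² = 0.001294 m², and (R²+z²)^(3/2) = 4.65×10⁻⁵ m³.
B = (4π×10⁻⁷ × 14.3 × 0.000289) / (2 × 4.65×10⁻⁵) = 5.58×10⁻⁵ T.

B ≈ 55.8 μT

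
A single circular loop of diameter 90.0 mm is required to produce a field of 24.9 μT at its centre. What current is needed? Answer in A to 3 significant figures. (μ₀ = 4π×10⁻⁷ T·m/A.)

I ≈ 1.78 A

At the centre of a circular loop B = μ₀I/(2R), so I = 2RB/μ₀.
With R = 0.045 m, I = 2 × 0.045 × 2.49×10⁻⁵ / (4π×10⁻⁷) = 1.78 A.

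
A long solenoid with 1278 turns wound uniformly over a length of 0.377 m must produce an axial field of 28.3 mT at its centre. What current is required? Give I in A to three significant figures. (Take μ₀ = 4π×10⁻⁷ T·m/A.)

Inside a long solenoid B = μ₀nI with n = 3390 m⁻¹, so I = B/(μ₀n).
I = 2.83×10⁻² / (4π×10⁻⁷ × 3390) = 6.64 A.

I ≈ 6.64 A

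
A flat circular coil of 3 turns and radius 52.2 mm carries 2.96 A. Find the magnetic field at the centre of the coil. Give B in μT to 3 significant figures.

For an N-turn flat coil, B = Nμ₀I/(2R) with R = 0.0522 m.
B = 3 × 3.56×10⁻⁵ T = 1.07×10⁻⁴ T.

B ≈ 107 μT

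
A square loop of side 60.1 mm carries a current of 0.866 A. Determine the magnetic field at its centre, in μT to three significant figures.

Each side is a finite straight segment at perpendicular distance d = a/(2 tan(π/4)) = 0.03005 m from the centre, with end-angles ±π/4.
One side contributes B₁ = (μ₀I/4πd)·2 sin(π/4) = 4.08×10⁻⁶ T.
All 4 sides add in the same direction: B = 4 × 4.08×10⁻⁶ = 1.63×10⁻⁵ T.

B ≈ 16.3 μT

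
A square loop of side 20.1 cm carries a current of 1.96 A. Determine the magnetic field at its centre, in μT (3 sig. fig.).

B ≈ 11.0 μT

Each side is a finite straight segment at perpendicular distance d = a/(2 tan(π/4)) = 0.1005 m from the centre, with end-angles ±π/4.
One side contributes B₁ = (μ₀I/4πd)·2 sin(π/4) = 2.76×10⁻⁶ T.
All 4 sides add in the same direction: B = 4 × 2.76×10⁻⁶ = 1.10×10⁻⁵ T.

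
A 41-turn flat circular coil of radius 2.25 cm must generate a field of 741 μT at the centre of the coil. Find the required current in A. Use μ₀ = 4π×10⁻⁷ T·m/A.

For an N-turn coil, B = Nμ₀I/(2R) with R = 0.0225 m, so I = 2RB/(Nμ₀) = 2 × 0.0225 × 7.41×10⁻⁴ / (41 × 4π×10⁻⁷) = 0.647 A.

I ≈ 0.647 A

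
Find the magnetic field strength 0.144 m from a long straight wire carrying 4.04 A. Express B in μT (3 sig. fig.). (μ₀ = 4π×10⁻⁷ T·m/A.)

For an infinitely long straight wire, B = μ₀I/(2πd).
B = (4π×10⁻⁷ × 4.04) / (2π × 0.144) = 5.61×10⁻⁶ T.

B ≈ 5.61 μT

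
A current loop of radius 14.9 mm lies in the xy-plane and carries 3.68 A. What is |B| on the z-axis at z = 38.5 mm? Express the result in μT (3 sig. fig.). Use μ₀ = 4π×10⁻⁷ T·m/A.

B ≈ 7.30 μT

On the axis of a circular loop, B = μ₀IR² / [2(R²+z²)^(3/2)].
R² + z² = (0.0149)² + (0.0385)² = 0.001704 m², and (R²+z²)^(3/2) = 7.04×10⁻⁵ m³.
B = (4π×10⁻⁷ × 3.68 × 0.000222) / (2 × 7.04×10⁻⁵) = 7.30×10⁻⁶ T.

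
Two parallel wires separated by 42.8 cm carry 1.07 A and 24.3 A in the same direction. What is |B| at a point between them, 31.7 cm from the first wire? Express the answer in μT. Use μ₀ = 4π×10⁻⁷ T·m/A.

Each long wire gives B = μ₀I/(2πd). Distances are d₁ = 0.317 m and d₂ = 0.111 m.
B₁ = 6.75×10⁻⁷ T, B₂ = 4.38×10⁻⁵ T.
Between parallel currents the two contributions point in opposite directions, so they subtract. B = |B₁ − B₂| = |6.75×10⁻⁷ − 4.38×10⁻⁵| = 4.31×10⁻⁵ T.

B ≈ 43.1 μT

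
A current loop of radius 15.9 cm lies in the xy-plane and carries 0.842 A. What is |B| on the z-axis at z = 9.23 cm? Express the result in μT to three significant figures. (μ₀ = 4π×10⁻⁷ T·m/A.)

On the axis of a circular loop, B = μ₀IR² / [2(R²+z²)^(3/2)].
R² + z² = (0.159)² + (0.0923)² = 0.0338 m², and (R²+z²)^(3/2) = 6.21×10⁻³ m³.
B = (4π×10⁻⁷ × 0.842 × 0.02528) / (2 × 6.21×10⁻³) = 2.15×10⁻⁶ T.

B ≈ 2.15 μT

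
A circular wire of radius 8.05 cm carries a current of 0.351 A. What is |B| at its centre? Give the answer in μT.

At the centre of a circular loop the Biot–Savart law gives B = μ₀I/(2R).
B = (4π×10⁻⁷ × 0.351) / (2 × 0.0805) = 2.74×10⁻⁶ T.

B ≈ 2.74 μT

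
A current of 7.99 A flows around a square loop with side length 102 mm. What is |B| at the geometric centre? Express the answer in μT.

Each side is a finite straight segment at perpendicular distance d = a/(2 tan(π/4)) = 0.051 m from the centre, with end-angles ±π/4.
One side contributes B₁ = (μ₀I/4πd)·2 sin(π/4) = 2.22×10⁻⁵ T.
All 4 sides add in the same direction: B = 4 × 2.22×10⁻⁵ = 8.86×10⁻⁵ T.

B ≈ 88.6 μT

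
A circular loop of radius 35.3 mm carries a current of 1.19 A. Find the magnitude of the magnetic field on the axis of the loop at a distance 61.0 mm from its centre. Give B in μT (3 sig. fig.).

On the axis of a circular loop, B = μ₀IR² / [2(R²+z²)^(3/2)].
R² + z² = (0.0353)² + (0.061)² = 0.004967 m², and (R²+z²)^(3/2) = 3.50×10⁻⁴ m³.
B = (4π×10⁻⁷ × 1.19 × 0.001246) / (2 × 3.50×10⁻⁴) = 2.66×10⁻⁶ T.

B ≈ 2.66 μT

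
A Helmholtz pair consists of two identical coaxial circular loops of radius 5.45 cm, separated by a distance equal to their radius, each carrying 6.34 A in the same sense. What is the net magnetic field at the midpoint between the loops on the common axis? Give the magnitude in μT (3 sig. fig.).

Each loop contributes B = μ₀IR²/[2(R²+z²)^(3/2)] on the axis, with z measured from that loop.
Loop 1 (z = 0.02725 m): B₁ = 5.23×10⁻⁵ T. Loop 2 (z = 0.02725 m): B₂ = 5.23×10⁻⁵ T.
The fields add: B = B₁ + B₂ = 1.05×10⁻⁴ T.

B ≈ 105 μT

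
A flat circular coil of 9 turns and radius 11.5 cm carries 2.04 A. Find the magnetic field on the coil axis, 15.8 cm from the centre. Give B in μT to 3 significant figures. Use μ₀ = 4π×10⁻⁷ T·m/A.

B ≈ 20.4 μT

For an N-turn flat coil, B = Nμ₀IR²/[2(R²+z²)^(3/2)] with R = 0.115 m, z = 0.158 m.
B = 9 × 2.27×10⁻⁶ T = 2.04×10⁻⁵ T.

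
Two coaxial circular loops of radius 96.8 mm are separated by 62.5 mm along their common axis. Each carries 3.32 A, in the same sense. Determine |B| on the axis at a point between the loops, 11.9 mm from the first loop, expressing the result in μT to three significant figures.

Each loop contributes B = μ₀IR²/[2(R²+z²)^(3/2)] on the axis, with z measured from that loop.
Loop 1 (z = 0.0119 m): B₁ = 2.11×10⁻⁵ T. Loop 2 (z = 0.0506 m): B₂ = 1.50×10⁻⁵ T.
The fields add: B = B₁ + B₂ = 3.61×10⁻⁵ T.

B ≈ 36.1 μT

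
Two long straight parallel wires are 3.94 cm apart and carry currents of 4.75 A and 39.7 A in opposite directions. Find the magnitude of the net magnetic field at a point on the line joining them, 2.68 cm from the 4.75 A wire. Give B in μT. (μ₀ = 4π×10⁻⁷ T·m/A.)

B ≈ 666 μT

Each long wire gives B = μ₀I/(2πd). Distances are d₁ = 0.0268 m and d₂ = 0.0126 m.
B₁ = 3.54×10⁻⁵ T, B₂ = 6.30×10⁻⁴ T.
Between antiparallel currents both contributions point the same way, so they add. B = B₁ + B₂ = 3.54×10⁻⁵ + 6.30×10⁻⁴ = 6.66×10⁻⁴ T.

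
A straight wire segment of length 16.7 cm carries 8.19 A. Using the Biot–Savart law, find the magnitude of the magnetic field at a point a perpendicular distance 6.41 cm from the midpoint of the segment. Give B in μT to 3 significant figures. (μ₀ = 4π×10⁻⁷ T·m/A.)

B ≈ 20.3 μT

For a finite straight segment, B = (μ₀I/4πd)(sinθ₁ + sinθ₂), where θ₁, θ₂ are the angles from the perpendicular to each end.
The perpendicular from the point meets the wire at its midpoint, so each end is L/2 = 0.0835 m away along the wire.
sinθ₁ = 0.0835/√(0.0835²+0.0641²) = 0.7932; sinθ₂ = 0.0835/√(0.0835²+0.0641²) = 0.7932.
B = (4π×10⁻⁷ × 8.19) / (4π × 0.0641) × (0.7932 + 0.7932) = 2.03×10⁻⁵ T.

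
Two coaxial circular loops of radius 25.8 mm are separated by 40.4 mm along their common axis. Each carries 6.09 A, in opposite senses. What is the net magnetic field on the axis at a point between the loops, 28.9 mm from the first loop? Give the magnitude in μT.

B ≈ 69.2 μT

Each loop contributes B = μ₀IR²/[2(R²+z²)^(3/2)] on the axis, with z measured from that loop.
Loop 1 (z = 0.0289 m): B₁ = 4.38×10⁻⁵ T. Loop 2 (z = 0.0115 m): B₂ = 1.13×10⁻⁴ T.
The fields oppose: B = |B₁ − B₂| = 6.92×10⁻⁵ T.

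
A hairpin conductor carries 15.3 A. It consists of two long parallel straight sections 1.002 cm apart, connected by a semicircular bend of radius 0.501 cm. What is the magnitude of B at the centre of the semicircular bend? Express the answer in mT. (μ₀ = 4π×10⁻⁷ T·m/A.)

B ≈ 1.57 mT

The semicircular arc contributes B_arc = μ₀I·π/(4πR) = μ₀I/(4R) = 9.59×10⁻⁴ T.
Each semi-infinite lead is at perpendicular distance R = 0.00501 m from the centre, with the perpendicular foot at its near end, so it contributes μ₀I/(4πR); both point the same way, together 6.11×10⁻⁴ T.
Arc and leads all point the same direction: B = 9.59×10⁻⁴ + 6.11×10⁻⁴ = 1.57×10⁻³ T.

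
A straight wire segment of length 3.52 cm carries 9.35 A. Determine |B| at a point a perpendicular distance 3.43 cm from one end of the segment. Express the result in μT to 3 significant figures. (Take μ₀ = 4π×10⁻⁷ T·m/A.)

B ≈ 19.5 μT

For a finite straight segment, B = (μ₀I/4πd)(sinθ₁ + sinθ₂), where θ₁, θ₂ are the angles from the perpendicular to each end.
The perpendicular foot is at one end, so the two end-offsets along the wire are 0 and L = 0.0352 m.
sinθ₁ = 0/√(0²+0.0343²) = 0.0000; sinθ₂ = 0.0352/√(0.0352²+0.0343²) = 0.7162.
B = (4π×10⁻⁷ × 9.35) / (4π × 0.0343) × (0.0000 + 0.7162) = 1.95×10⁻⁵ T.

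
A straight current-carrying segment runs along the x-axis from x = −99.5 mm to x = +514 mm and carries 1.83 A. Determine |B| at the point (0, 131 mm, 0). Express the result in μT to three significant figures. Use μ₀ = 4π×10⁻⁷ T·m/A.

For a finite straight segment, B = (μ₀I/4πd)(sinθ₁ + sinθ₂), where θ₁, θ₂ are the angles from the perpendicular to each end.
The perpendicular distance is d = 0.131 m; the end-offsets along the wire are a = 0.0995 m and b = 0.514 m.
sinθ₁ = 0.0995/√(0.0995²+0.131²) = 0.6049; sinθ₂ = 0.514/√(0.514²+0.131²) = 0.9690.
B = (4π×10⁻⁷ × 1.83) / (4π × 0.131) × (0.6049 + 0.9690) = 2.20×10⁻⁶ T.

B ≈ 2.20 μT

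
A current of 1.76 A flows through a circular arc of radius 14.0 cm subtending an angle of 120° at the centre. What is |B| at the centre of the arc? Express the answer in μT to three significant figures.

B ≈ 2.63 μT

The Biot–Savart field of a circular arc at its centre is B = μ₀Iφ/(4πR), with φ = 2.094 rad.
B = (4π×10⁻⁷ × 1.76 × 2.094) / (4π × 0.14) = 2.63×10⁻⁶ T.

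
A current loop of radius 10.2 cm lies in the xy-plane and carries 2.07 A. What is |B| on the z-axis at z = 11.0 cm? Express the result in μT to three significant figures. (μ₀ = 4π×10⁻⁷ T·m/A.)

On the axis of a circular loop, B = μ₀IR² / [2(R²+z²)^(3/2)].
R² + z² = (0.102)² + (0.11)² = 0.0225 m², and (R²+z²)^(3/2) = 3.38×10⁻³ m³.
B = (4π×10⁻⁷ × 2.07 × 0.0104) / (2 × 3.38×10⁻³) = 4.01×10⁻⁶ T.

B ≈ 4.01 μT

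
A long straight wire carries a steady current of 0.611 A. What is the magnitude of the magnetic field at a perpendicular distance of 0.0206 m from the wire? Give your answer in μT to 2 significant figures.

For an infinitely long straight wire, B = μ₀I/(2πd).
B = (4π×10⁻⁷ × 0.611) / (2π × 0.0206) = 5.93×10⁻⁶ T.

B ≈ 5.9 μT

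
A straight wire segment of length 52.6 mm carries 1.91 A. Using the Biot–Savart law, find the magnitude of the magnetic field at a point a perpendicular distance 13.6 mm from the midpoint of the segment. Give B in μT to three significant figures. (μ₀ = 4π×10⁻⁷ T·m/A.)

For a finite straight segment, B = (μ₀I/4πd)(sinθ₁ + sinθ₂), where θ₁, θ₂ are the angles from the perpendicular to each end.
The perpendicular from the point meets the wire at its midpoint, so each end is L/2 = 0.0263 m away along the wire.
sinθ₁ = 0.0263/√(0.0263²+0.0136²) = 0.8883; sinθ₂ = 0.0263/√(0.0263²+0.0136²) = 0.8883.
B = (4π×10⁻⁷ × 1.91) / (4π × 0.0136) × (0.8883 + 0.8883) = 2.49×10⁻⁵ T.

B ≈ 24.9 μT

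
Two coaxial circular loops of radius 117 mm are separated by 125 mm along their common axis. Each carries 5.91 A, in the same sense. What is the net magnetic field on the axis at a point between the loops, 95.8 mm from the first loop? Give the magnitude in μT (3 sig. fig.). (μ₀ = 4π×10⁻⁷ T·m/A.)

Each loop contributes B = μ₀IR²/[2(R²+z²)^(3/2)] on the axis, with z measured from that loop.
Loop 1 (z = 0.0958 m): B₁ = 1.47×10⁻⁵ T. Loop 2 (z = 0.0292 m): B₂ = 2.90×10⁻⁵ T.
The fields add: B = B₁ + B₂ = 4.37×10⁻⁵ T.

B ≈ 43.7 μT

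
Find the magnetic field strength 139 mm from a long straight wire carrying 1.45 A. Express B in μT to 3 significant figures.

For an infinitely long straight wire, B = μ₀I/(2πd).
B = (4π×10⁻⁷ × 1.45) / (2π × 0.139) = 2.09×10⁻⁶ T.

B ≈ 2.09 μT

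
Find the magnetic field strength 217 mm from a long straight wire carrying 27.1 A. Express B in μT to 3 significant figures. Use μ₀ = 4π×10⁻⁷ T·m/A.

For an infinitely long straight wire, B = μ₀I/(2πd).
B = (4π×10⁻⁷ × 27.1) / (2π × 0.217) = 2.50×10⁻⁵ T.

B ≈ 25.0 μT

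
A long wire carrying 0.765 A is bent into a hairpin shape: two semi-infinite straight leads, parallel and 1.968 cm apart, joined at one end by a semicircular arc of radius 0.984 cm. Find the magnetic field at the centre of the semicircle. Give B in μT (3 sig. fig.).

The semicircular arc contributes B_arc = μ₀I·π/(4πR) = μ₀I/(4R) = 2.44×10⁻⁵ T.
Each semi-infinite lead is at perpendicular distance R = 0.00984 m from the centre, with the perpendicular foot at its near end, so it contributes μ₀I/(4πR); both point the same way, together 1.55×10⁻⁵ T.
Arc and leads all point the same direction: B = 2.44×10⁻⁵ + 1.55×10⁻⁵ = 4.00×10⁻⁵ T.

B ≈ 40.0 μT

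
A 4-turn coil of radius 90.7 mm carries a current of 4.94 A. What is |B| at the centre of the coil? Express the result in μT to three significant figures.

For an N-turn flat coil, B = Nμ₀I/(2R) with R = 0.0907 m.
B = 4 × 3.42×10⁻⁵ T = 1.37×10⁻⁴ T.

B ≈ 137 μT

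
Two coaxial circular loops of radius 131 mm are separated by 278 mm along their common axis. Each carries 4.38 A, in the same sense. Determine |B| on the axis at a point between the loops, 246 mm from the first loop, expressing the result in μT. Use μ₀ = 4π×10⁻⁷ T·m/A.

Each loop contributes B = μ₀IR²/[2(R²+z²)^(3/2)] on the axis, with z measured from that loop.
Loop 1 (z = 0.246 m): B₁ = 2.18×10⁻⁶ T. Loop 2 (z = 0.032 m): B₂ = 1.93×10⁻⁵ T.
The fields add: B = B₁ + B₂ = 2.14×10⁻⁵ T.

B ≈ 21.4 μT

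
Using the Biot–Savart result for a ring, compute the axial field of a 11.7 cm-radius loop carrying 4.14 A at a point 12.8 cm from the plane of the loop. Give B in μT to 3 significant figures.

On the axis of a circular loop, B = μ₀IR² / [2(R²+z²)^(3/2)].
R² + z² = (0.117)² + (0.128)² = 0.03007 m², and (R²+z²)^(3/2) = 5.22×10⁻³ m³.
B = (4π×10⁻⁷ × 4.14 × 0.01369) / (2 × 5.22×10⁻³) = 6.83×10⁻⁶ T.

B ≈ 6.83 μT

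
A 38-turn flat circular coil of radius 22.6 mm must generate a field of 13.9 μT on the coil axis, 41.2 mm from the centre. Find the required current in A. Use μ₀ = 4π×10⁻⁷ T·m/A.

For an N-turn coil, B = Nμ₀IR²/[2(R²+z²)^(3/2)] with R = 0.0226 m, z = 0.0412 m, so I = 2B(R²+z²)^(3/2)/(Nμ₀R²) = 2 × 1.39×10⁻⁵ × 1.04×10⁻⁴ / (38 × 4π×10⁻⁷ × 0.0005108) = 0.118 A.

I ≈ 0.118 A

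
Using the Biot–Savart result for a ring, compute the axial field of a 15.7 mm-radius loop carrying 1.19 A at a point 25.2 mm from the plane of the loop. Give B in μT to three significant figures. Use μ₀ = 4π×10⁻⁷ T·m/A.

On the axis of a circular loop, B = μ₀IR² / [2(R²+z²)^(3/2)].
R² + z² = (0.0157)² + (0.0252)² = 0.0008815 m², and (R²+z²)^(3/2) = 2.62×10⁻⁵ m³.
B = (4π×10⁻⁷ × 1.19 × 0.0002465) / (2 × 2.62×10⁻⁵) = 7.04×10⁻⁶ T.

B ≈ 7.04 μT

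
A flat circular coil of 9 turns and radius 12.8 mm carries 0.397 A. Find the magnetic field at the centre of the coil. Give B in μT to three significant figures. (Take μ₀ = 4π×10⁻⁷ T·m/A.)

For an N-turn flat coil, B = Nμ₀I/(2R) with R = 0.0128 m.
B = 9 × 1.95×10⁻⁵ T = 1.75×10⁻⁴ T.

B ≈ 175 μT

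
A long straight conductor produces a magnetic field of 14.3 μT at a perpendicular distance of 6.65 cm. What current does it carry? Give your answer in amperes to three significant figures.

For a long straight wire B = μ₀I/(2πd), so I = 2πdB/μ₀.
I = 2π × 0.0665 × 1.43×10⁻⁵ / (4π×10⁻⁷) = 4.75 A.

I ≈ 4.75 A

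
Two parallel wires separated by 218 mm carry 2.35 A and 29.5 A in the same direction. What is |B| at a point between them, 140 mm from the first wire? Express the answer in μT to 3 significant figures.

B ≈ 72.3 μT

Each long wire gives B = μ₀I/(2πd). Distances are d₁ = 0.14 m and d₂ = 0.078 m.
B₁ = 3.36×10⁻⁶ T, B₂ = 7.56×10⁻⁵ T.
Between parallel currents the two contributions point in opposite directions, so they subtract. B = |B₁ − B₂| = |3.36×10⁻⁶ − 7.56×10⁻⁵| = 7.23×10⁻⁵ T.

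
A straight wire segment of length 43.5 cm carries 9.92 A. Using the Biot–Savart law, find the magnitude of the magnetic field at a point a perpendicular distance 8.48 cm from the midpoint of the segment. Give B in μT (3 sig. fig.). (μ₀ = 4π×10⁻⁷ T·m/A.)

B ≈ 21.8 μT

For a finite straight segment, B = (μ₀I/4πd)(sinθ₁ + sinθ₂), where θ₁, θ₂ are the angles from the perpendicular to each end.
The perpendicular from the point meets the wire at its midpoint, so each end is L/2 = 0.2175 m away along the wire.
sinθ₁ = 0.2175/√(0.2175²+0.0848²) = 0.9317; sinθ₂ = 0.2175/√(0.2175²+0.0848²) = 0.9317.
B = (4π×10⁻⁷ × 9.92) / (4π × 0.0848) × (0.9317 + 0.9317) = 2.18×10⁻⁵ T.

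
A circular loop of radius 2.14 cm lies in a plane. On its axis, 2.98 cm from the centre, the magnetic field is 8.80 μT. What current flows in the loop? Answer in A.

I ≈ 1.51 A

On the axis of a loop, B = μ₀IR²/[2(R²+z²)^(3/2)], so I = 2B(R²+z²)^(3/2)/(μ₀R²).
R² + z² = 0.000458 + 0.000888 = 0.001346 m²; raised to 3/2 gives 4.94×10⁻⁵ m³.
I = 2 × 8.80×10⁻⁶ × 4.94×10⁻⁵ / (1.26×10⁻⁶ × 0.000458) = 1.51 A.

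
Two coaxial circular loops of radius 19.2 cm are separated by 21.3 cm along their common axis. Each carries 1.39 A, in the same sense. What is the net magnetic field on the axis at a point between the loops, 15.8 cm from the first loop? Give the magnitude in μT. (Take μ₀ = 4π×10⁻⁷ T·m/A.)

Each loop contributes B = μ₀IR²/[2(R²+z²)^(3/2)] on the axis, with z measured from that loop.
Loop 1 (z = 0.158 m): B₁ = 2.09×10⁻⁶ T. Loop 2 (z = 0.055 m): B₂ = 4.04×10⁻⁶ T.
The fields add: B = B₁ + B₂ = 6.14×10⁻⁶ T.

B ≈ 6.14 μT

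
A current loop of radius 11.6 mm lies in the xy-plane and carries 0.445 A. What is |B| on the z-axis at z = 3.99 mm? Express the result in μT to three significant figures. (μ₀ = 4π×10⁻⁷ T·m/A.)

B ≈ 20.4 μT

On the axis of a circular loop, B = μ₀IR² / [2(R²+z²)^(3/2)].
R² + z² = (0.0116)² + (0.00399)² = 0.0001505 m², and (R²+z²)^(3/2) = 1.85×10⁻⁶ m³.
B = (4π×10⁻⁷ × 0.445 × 0.0001346) / (2 × 1.85×10⁻⁶) = 2.04×10⁻⁵ T.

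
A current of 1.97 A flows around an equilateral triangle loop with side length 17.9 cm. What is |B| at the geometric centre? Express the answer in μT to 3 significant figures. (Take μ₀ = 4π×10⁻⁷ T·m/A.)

Each side is a finite straight segment at perpendicular distance d = a/(2 tan(π/3)) = 0.05167 m from the centre, with end-angles ±π/3.
One side contributes B₁ = (μ₀I/4πd)·2 sin(π/3) = 6.60×10⁻⁶ T.
All 3 sides add in the same direction: B = 3 × 6.60×10⁻⁶ = 1.98×10⁻⁵ T.

B ≈ 19.8 μT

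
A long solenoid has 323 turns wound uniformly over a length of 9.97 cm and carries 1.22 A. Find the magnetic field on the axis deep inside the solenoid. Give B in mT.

Inside a long solenoid, B = μ₀nI with n = 3240 turns/m.
B = 4π×10⁻⁷ × 3240 × 1.22 = 4.97×10⁻³ T.

B ≈ 4.97 mT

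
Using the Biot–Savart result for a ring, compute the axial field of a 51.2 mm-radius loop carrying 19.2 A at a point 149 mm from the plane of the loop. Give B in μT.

B ≈ 8.09 μT

On the axis of a circular loop, B = μ₀IR² / [2(R²+z²)^(3/2)].
R² + z² = (0.0512)² + (0.149)² = 0.02482 m², and (R²+z²)^(3/2) = 3.91×10⁻³ m³.
B = (4π×10⁻⁷ × 19.2 × 0.002621) / (2 × 3.91×10⁻³) = 8.09×10⁻⁶ T.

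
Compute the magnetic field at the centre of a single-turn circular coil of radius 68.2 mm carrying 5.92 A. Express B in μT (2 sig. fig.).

At the centre of a circular loop the Biot–Savart law gives B = μ₀I/(2R).
B = (4π×10⁻⁷ × 5.92) / (2 × 0.0682) = 5.45×10⁻⁵ T.

B ≈ 55 μT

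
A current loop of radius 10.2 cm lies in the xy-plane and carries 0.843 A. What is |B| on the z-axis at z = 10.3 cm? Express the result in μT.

B ≈ 1.81 μT

On the axis of a circular loop, B = μ₀IR² / [2(R²+z²)^(3/2)].
R² + z² = (0.102)² + (0.103)² = 0.02101 m², and (R²+z²)^(3/2) = 3.05×10⁻³ m³.
B = (4π×10⁻⁷ × 0.843 × 0.0104) / (2 × 3.05×10⁻³) = 1.81×10⁻⁶ T.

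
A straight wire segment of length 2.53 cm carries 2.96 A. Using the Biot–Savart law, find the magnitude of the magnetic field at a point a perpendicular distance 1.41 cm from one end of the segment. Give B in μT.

For a finite straight segment, B = (μ₀I/4πd)(sinθ₁ + sinθ₂), where θ₁, θ₂ are the angles from the perpendicular to each end.
The perpendicular foot is at one end, so the two end-offsets along the wire are 0 and L = 0.0253 m.
sinθ₁ = 0/√(0²+0.0141²) = 0.0000; sinθ₂ = 0.0253/√(0.0253²+0.0141²) = 0.8735.
B = (4π×10⁻⁷ × 2.96) / (4π × 0.0141) × (0.0000 + 0.8735) = 1.83×10⁻⁵ T.

B ≈ 18.3 μT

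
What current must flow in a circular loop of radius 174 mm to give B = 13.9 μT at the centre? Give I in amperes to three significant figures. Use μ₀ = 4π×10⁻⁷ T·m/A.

I ≈ 3.85 A

At the centre of a circular loop B = μ₀I/(2R), so I = 2RB/μ₀.
With R = 0.174 m, I = 2 × 0.174 × 1.39×10⁻⁵ / (4π×10⁻⁷) = 3.85 A.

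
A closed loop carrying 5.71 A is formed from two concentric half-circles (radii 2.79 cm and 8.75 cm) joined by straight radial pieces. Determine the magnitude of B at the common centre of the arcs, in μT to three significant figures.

B ≈ 43.8 μT

The radial connectors point toward the centre, so dl × r̂ = 0 and they contribute nothing.
Each semicircle gives μ₀I/(4R): inner arc 6.43×10⁻⁵ T, outer arc 2.05×10⁻⁵ T.
The two arcs carry current in opposite angular senses, so their fields oppose: B = |6.43×10⁻⁵ − 2.05×10⁻⁵| = 4.38×10⁻⁵ T.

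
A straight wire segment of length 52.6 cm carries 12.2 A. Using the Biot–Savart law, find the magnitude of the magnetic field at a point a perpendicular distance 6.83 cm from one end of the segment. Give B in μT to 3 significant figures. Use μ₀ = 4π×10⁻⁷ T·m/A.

B ≈ 17.7 μT

For a finite straight segment, B = (μ₀I/4πd)(sinθ₁ + sinθ₂), where θ₁, θ₂ are the angles from the perpendicular to each end.
The perpendicular foot is at one end, so the two end-offsets along the wire are 0 and L = 0.526 m.
sinθ₁ = 0/√(0²+0.0683²) = 0.0000; sinθ₂ = 0.526/√(0.526²+0.0683²) = 0.9917.
B = (4π×10⁻⁷ × 12.2) / (4π × 0.0683) × (0.0000 + 0.9917) = 1.77×10⁻⁵ T.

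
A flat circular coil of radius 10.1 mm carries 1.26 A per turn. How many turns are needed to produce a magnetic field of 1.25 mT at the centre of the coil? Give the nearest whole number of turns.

N = 16

For an N-turn coil, B = Nμ₀I/(2R). A single turn gives B₁ = 7.84×10⁻⁵ T with R = 0.0101 m.
N = B/B₁ = 1.25×10⁻³ / 7.84×10⁻⁵ = 15.95.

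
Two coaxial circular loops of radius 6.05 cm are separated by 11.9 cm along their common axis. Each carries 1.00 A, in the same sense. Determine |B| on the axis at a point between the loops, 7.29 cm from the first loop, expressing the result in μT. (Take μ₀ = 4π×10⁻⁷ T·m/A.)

Each loop contributes B = μ₀IR²/[2(R²+z²)^(3/2)] on the axis, with z measured from that loop.
Loop 1 (z = 0.0729 m): B₁ = 2.70×10⁻⁶ T. Loop 2 (z = 0.0461 m): B₂ = 5.23×10⁻⁶ T.
The fields add: B = B₁ + B₂ = 7.93×10⁻⁶ T.

B ≈ 7.93 μT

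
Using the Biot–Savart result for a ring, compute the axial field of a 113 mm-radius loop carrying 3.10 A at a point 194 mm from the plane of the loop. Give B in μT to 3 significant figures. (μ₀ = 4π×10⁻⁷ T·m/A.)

On the axis of a circular loop, B = μ₀IR² / [2(R²+z²)^(3/2)].
R² + z² = (0.113)² + (0.194)² = 0.05041 m², and (R²+z²)^(3/2) = 1.13×10⁻² m³.
B = (4π×10⁻⁷ × 3.10 × 0.01277) / (2 × 1.13×10⁻²) = 2.20×10⁻⁶ T.

B ≈ 2.20 μT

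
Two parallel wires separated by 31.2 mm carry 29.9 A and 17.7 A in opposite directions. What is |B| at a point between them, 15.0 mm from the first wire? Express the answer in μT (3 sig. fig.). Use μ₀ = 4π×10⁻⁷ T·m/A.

Each long wire gives B = μ₀I/(2πd). Distances are d₁ = 0.015 m and d₂ = 0.0162 m.
B₁ = 3.99×10⁻⁴ T, B₂ = 2.19×10⁻⁴ T.
Between antiparallel currents both contributions point the same way, so they add. B = B₁ + B₂ = 3.99×10⁻⁴ + 2.19×10⁻⁴ = 6.17×10⁻⁴ T.

B ≈ 617 μT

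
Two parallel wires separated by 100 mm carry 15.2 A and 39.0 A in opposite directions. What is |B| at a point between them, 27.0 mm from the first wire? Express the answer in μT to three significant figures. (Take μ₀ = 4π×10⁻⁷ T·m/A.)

Each long wire gives B = μ₀I/(2πd). Distances are d₁ = 0.027 m and d₂ = 0.073 m.
B₁ = 1.13×10⁻⁴ T, B₂ = 1.07×10⁻⁴ T.
Between antiparallel currents both contributions point the same way, so they add. B = B₁ + B₂ = 1.13×10⁻⁴ + 1.07×10⁻⁴ = 2.19×10⁻⁴ T.

B ≈ 219 μT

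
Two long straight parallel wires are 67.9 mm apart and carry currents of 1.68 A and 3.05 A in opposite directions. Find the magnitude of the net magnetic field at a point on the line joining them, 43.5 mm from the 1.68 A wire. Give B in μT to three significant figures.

Each long wire gives B = μ₀I/(2πd). Distances are d₁ = 0.0435 m and d₂ = 0.0244 m.
B₁ = 7.72×10⁻⁶ T, B₂ = 2.50×10⁻⁵ T.
Between antiparallel currents both contributions point the same way, so they add. B = B₁ + B₂ = 7.72×10⁻⁶ + 2.50×10⁻⁵ = 3.27×10⁻⁵ T.

B ≈ 32.7 μT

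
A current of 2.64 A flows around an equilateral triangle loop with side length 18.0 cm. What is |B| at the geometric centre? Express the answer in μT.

Each side is a finite straight segment at perpendicular distance d = a/(2 tan(π/3)) = 0.05196 m from the centre, with end-angles ±π/3.
One side contributes B₁ = (μ₀I/4πd)·2 sin(π/3) = 8.80×10⁻⁶ T.
All 3 sides add in the same direction: B = 3 × 8.80×10⁻⁶ = 2.64×10⁻⁵ T.

B ≈ 26.4 μT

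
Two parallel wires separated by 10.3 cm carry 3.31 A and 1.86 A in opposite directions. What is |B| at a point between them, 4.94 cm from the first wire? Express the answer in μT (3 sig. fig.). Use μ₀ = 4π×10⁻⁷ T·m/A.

Each long wire gives B = μ₀I/(2πd). Distances are d₁ = 0.0494 m and d₂ = 0.0536 m.
B₁ = 1.34×10⁻⁵ T, B₂ = 6.94×10⁻⁶ T.
Between antiparallel currents both contributions point the same way, so they add. B = B₁ + B₂ = 1.34×10⁻⁵ + 6.94×10⁻⁶ = 2.03×10⁻⁵ T.

B ≈ 20.3 μT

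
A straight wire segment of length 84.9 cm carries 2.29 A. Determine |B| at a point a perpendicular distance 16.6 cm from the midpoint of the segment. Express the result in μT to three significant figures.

For a finite straight segment, B = (μ₀I/4πd)(sinθ₁ + sinθ₂), where θ₁, θ₂ are the angles from the perpendicular to each end.
The perpendicular from the point meets the wire at its midpoint, so each end is L/2 = 0.4245 m away along the wire.
sinθ₁ = 0.4245/√(0.4245²+0.166²) = 0.9313; sinθ₂ = 0.4245/√(0.4245²+0.166²) = 0.9313.
B = (4π×10⁻⁷ × 2.29) / (4π × 0.166) × (0.9313 + 0.9313) = 2.57×10⁻⁶ T.

B ≈ 2.57 μT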